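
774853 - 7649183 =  - 6874330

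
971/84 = 11 + 47/84 = 11.56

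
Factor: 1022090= 2^1 * 5^1*179^1 * 571^1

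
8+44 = 52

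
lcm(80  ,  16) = 80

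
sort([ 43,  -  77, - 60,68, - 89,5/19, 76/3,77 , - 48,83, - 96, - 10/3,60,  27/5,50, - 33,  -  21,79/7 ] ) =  [ - 96, - 89 , - 77, - 60, - 48,  -  33,-21, - 10/3,5/19, 27/5, 79/7,76/3,43, 50,60, 68,  77,83 ] 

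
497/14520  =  497/14520=0.03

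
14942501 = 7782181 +7160320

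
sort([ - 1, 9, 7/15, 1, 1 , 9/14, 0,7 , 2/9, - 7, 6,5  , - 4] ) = [ - 7,-4, - 1,0, 2/9, 7/15, 9/14, 1,1, 5,6, 7,  9]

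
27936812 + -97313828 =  - 69377016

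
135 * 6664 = 899640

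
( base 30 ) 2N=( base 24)3B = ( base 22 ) 3h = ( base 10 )83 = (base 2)1010011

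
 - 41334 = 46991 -88325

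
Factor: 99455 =5^1*19891^1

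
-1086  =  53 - 1139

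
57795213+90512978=148308191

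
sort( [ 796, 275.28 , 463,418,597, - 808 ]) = [ - 808,275.28,418,463 , 597, 796] 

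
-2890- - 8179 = 5289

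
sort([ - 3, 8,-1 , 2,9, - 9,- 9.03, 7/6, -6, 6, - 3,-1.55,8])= [-9.03, - 9 , - 6, - 3, - 3 , - 1.55,-1,7/6, 2,6, 8,8,  9 ]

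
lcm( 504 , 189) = 1512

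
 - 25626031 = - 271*94561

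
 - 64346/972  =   - 67 + 389/486 = - 66.20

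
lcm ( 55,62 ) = 3410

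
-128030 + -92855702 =-92983732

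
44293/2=22146 + 1/2 = 22146.50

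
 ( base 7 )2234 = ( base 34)nr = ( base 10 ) 809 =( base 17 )2da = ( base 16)329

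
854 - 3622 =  - 2768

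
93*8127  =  755811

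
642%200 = 42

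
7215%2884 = 1447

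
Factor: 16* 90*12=17280 =2^7*3^3*5^1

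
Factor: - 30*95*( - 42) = 119700 = 2^2*3^2*5^2*7^1*19^1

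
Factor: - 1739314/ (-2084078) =869657/1042039 = 869657^1*1042039^( - 1 ) 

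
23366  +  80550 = 103916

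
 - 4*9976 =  - 39904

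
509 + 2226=2735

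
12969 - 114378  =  -101409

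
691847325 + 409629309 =1101476634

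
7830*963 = 7540290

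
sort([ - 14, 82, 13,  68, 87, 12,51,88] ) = [ - 14 , 12,  13,51,68,  82, 87, 88 ]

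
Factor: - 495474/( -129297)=2^1*131^( -1 )*251^1 = 502/131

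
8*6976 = 55808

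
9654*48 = 463392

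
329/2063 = 329/2063 = 0.16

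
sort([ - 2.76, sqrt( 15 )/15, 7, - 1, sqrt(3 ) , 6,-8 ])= [ - 8, - 2.76, - 1 , sqrt( 15 ) /15, sqrt( 3 ), 6, 7]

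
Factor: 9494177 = 7^1*11^1*17^1*7253^1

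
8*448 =3584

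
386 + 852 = 1238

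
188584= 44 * 4286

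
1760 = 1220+540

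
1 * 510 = 510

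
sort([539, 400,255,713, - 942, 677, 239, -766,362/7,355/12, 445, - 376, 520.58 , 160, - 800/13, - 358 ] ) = [ - 942, - 766, - 376, - 358, - 800/13, 355/12,362/7  ,  160,  239,255, 400, 445, 520.58, 539, 677, 713 ]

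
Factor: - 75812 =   -  2^2*11^1*1723^1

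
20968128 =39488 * 531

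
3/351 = 1/117  =  0.01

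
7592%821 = 203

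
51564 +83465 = 135029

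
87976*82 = 7214032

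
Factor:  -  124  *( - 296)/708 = 9176/177 = 2^3*3^(-1) * 31^1*37^1*59^( - 1 ) 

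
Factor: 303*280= 84840 = 2^3 *3^1*5^1 * 7^1*101^1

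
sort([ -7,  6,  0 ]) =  [  -  7,0, 6]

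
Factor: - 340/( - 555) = 68/111 = 2^2*3^ (-1 )*17^1*37^(-1 )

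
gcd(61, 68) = 1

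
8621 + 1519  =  10140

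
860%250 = 110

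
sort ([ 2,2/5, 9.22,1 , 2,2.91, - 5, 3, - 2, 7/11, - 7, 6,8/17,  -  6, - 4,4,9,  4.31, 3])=[-7,  -  6, - 5, - 4 ,-2,2/5,8/17,7/11,1, 2,2,2.91,3,3, 4,4.31, 6,9,9.22]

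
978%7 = 5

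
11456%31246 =11456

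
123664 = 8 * 15458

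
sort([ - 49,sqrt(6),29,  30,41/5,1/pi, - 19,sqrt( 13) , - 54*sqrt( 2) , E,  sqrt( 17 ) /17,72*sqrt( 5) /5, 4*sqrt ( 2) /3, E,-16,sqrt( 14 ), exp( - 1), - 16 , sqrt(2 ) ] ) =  [ - 54 * sqrt( 2), - 49, - 19, - 16, - 16,sqrt (17 )/17,1/pi,  exp( -1 ),sqrt( 2 ),  4*sqrt( 2) /3 , sqrt( 6 ) , E,  E,sqrt(13), sqrt( 14),41/5, 29,30,72*sqrt( 5) /5]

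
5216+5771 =10987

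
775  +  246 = 1021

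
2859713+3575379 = 6435092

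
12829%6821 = 6008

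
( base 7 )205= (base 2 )1100111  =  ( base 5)403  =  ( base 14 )75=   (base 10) 103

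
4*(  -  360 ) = -1440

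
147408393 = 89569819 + 57838574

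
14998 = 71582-56584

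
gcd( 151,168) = 1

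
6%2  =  0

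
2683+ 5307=7990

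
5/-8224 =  - 1+8219/8224 = -0.00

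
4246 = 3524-  -  722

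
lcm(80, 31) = 2480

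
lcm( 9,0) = 0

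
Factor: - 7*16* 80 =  - 2^8*5^1*7^1  =  - 8960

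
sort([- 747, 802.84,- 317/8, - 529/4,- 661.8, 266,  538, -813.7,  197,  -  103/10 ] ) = [ - 813.7, - 747,-661.8, - 529/4, -317/8, - 103/10, 197, 266, 538,802.84 ] 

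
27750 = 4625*6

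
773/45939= 773/45939= 0.02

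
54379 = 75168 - 20789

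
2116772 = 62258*34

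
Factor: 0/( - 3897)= 0^1 = 0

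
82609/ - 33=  - 2504 + 23/33 = - 2503.30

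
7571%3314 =943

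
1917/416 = 4 + 253/416 = 4.61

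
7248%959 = 535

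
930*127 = 118110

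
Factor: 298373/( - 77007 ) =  - 3^(-1 ) * 7^( - 1) * 19^( - 1)*193^( - 1 ) *298373^1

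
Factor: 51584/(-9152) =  - 2^1*11^( - 1 )*31^1= - 62/11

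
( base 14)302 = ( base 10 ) 590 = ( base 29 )ka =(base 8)1116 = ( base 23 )12f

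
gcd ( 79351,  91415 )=1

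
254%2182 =254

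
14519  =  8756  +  5763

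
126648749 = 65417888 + 61230861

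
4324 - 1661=2663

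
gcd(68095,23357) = 1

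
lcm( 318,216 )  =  11448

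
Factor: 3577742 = 2^1*7^1*23^1* 41^1*271^1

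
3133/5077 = 3133/5077 = 0.62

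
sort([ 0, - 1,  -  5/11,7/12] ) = [ - 1, - 5/11,0,7/12]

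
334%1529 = 334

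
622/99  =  6 + 28/99 = 6.28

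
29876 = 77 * 388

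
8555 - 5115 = 3440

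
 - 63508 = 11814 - 75322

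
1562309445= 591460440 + 970849005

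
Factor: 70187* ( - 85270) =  -5984845490  =  -2^1*5^1*13^1*5399^1*8527^1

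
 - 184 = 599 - 783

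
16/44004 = 4/11001 = 0.00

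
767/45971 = 767/45971=0.02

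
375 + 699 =1074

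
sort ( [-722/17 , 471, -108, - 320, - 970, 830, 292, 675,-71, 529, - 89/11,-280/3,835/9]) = [  -  970, - 320, - 108, - 280/3, - 71, - 722/17,  -  89/11, 835/9,292, 471, 529,675, 830]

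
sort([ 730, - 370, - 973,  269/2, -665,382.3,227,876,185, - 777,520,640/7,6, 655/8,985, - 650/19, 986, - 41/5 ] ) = [ - 973, - 777, - 665, - 370, - 650/19,-41/5,6,655/8,640/7 , 269/2,185, 227,382.3,520,730,876, 985,986] 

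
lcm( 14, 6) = 42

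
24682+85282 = 109964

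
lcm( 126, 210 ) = 630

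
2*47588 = 95176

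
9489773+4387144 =13876917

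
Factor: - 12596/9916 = -37^(-1)*47^1 = -47/37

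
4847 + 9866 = 14713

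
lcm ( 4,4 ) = 4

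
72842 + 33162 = 106004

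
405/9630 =9/214  =  0.04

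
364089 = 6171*59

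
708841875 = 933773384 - 224931509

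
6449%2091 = 176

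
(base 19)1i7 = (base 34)KU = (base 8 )1306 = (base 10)710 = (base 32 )m6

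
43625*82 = 3577250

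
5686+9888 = 15574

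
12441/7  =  1777 + 2/7 =1777.29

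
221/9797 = 221/9797  =  0.02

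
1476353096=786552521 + 689800575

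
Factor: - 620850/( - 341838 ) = 103475/56973 =3^ ( - 1 )* 5^2 * 7^( - 1 )*2713^(  -  1 ) * 4139^1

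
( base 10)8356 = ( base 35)6sq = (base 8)20244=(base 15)2721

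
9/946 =9/946  =  0.01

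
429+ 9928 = 10357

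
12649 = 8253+4396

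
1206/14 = 86+1/7= 86.14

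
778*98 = 76244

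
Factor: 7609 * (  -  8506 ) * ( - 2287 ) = 148019566198 = 2^1*7^1 * 1087^1*2287^1*4253^1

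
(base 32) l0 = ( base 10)672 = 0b1010100000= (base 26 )PM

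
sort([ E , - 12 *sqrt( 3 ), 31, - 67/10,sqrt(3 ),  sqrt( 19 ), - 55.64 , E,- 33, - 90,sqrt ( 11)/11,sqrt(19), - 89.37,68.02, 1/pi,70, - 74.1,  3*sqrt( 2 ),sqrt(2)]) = [ - 90, - 89.37, - 74.1,-55.64, - 33, - 12*sqrt(3), - 67/10,sqrt( 11 )/11 , 1/pi , sqrt( 2), sqrt(3 ),  E,E,3 * sqrt(2) , sqrt(19), sqrt( 19),31,68.02,70 ] 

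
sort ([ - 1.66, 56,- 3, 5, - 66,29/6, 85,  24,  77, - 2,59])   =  [ - 66, - 3,  -  2, - 1.66, 29/6,5, 24, 56,59 , 77,85]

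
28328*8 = 226624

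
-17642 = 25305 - 42947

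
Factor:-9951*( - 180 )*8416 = 2^7*3^3*5^1 *31^1*107^1*263^1 = 15074570880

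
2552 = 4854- 2302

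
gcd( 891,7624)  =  1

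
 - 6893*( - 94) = 647942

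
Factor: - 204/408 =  - 2^ ( - 1) = -1/2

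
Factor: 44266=2^1*22133^1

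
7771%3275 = 1221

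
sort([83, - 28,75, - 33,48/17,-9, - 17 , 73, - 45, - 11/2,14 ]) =[ - 45, - 33, - 28,-17, - 9, - 11/2, 48/17, 14, 73, 75, 83] 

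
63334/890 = 31667/445 = 71.16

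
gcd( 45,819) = 9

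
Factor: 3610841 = 13^1*277757^1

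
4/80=1/20  =  0.05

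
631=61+570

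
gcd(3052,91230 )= 2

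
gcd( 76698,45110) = 2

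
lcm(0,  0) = 0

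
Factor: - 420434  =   - 2^1*7^1*59^1*509^1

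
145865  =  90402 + 55463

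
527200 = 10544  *50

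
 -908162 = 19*( - 47798 ) 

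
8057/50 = 161 + 7/50 = 161.14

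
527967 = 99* 5333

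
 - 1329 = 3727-5056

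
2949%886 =291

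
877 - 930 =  - 53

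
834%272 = 18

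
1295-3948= - 2653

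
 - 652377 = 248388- 900765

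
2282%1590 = 692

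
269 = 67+202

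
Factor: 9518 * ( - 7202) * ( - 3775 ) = 258771100900  =  2^2*5^2* 13^1*151^1*277^1* 4759^1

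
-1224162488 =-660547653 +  - 563614835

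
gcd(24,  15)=3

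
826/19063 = 826/19063 = 0.04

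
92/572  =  23/143 = 0.16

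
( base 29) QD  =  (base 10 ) 767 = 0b1011111111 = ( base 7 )2144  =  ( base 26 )13D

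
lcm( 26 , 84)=1092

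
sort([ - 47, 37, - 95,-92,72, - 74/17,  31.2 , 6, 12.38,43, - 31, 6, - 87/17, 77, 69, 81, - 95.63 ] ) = [ - 95.63 ,- 95, - 92, - 47,  -  31,-87/17, - 74/17,6, 6,12.38,31.2, 37, 43, 69, 72, 77 , 81 ] 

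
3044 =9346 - 6302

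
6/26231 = 6/26231 =0.00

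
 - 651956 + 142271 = - 509685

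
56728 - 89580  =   - 32852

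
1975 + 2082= 4057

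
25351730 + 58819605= 84171335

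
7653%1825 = 353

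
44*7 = 308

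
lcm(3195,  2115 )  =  150165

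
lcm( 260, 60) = 780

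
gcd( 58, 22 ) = 2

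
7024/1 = 7024 = 7024.00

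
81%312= 81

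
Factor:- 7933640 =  - 2^3 * 5^1*11^1 * 13^1*19^1*73^1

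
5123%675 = 398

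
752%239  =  35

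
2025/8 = 2025/8 = 253.12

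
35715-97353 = -61638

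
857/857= 1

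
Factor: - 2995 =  - 5^1*599^1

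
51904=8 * 6488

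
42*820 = 34440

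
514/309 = 514/309 = 1.66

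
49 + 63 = 112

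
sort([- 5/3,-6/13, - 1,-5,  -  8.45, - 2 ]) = [ - 8.45, - 5, - 2 , - 5/3, - 1, - 6/13 ]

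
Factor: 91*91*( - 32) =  - 2^5 * 7^2*13^2  =  - 264992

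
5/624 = 5/624  =  0.01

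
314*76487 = 24016918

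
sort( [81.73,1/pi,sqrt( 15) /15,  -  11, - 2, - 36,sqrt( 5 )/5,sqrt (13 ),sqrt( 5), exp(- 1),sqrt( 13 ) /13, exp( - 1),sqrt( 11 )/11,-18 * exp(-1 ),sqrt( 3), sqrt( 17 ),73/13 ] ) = [ - 36, - 11,-18 * exp (- 1),-2,sqrt( 15) /15, sqrt( 13 ) /13,sqrt( 11)/11,1/pi,exp( - 1 ) , exp(-1),sqrt( 5) /5, sqrt( 3 ), sqrt( 5),sqrt( 13),sqrt( 17),73/13,81.73 ] 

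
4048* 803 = 3250544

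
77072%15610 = 14632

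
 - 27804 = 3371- 31175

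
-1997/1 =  - 1997 = - 1997.00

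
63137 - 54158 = 8979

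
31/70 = 31/70 = 0.44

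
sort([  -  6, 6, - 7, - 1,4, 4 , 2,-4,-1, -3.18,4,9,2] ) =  [-7, - 6, - 4, - 3.18 , - 1, - 1, 2,2,4,4,4, 6,9 ] 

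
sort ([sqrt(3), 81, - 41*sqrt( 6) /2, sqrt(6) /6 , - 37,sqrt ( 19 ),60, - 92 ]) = [-92, - 41*sqrt( 6 ) /2, - 37, sqrt(6 )/6, sqrt(3),sqrt( 19 ), 60,81 ] 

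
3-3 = 0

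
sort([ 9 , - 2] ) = [  -  2,9] 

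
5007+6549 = 11556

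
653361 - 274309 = 379052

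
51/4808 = 51/4808 = 0.01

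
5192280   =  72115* 72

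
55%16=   7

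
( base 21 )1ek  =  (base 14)3bd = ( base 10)755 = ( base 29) Q1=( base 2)1011110011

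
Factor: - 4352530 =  - 2^1*5^1* 7^1*13^1*4783^1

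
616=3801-3185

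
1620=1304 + 316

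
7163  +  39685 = 46848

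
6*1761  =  10566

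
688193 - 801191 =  -112998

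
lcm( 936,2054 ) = 73944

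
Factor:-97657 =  - 7^2 * 1993^1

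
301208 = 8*37651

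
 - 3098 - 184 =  -3282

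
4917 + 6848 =11765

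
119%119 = 0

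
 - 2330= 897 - 3227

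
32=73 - 41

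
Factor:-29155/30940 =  - 49/52 = - 2^(-2 )*7^2*13^(-1)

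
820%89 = 19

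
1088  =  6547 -5459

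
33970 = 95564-61594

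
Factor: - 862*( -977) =2^1*431^1*977^1 = 842174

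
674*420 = 283080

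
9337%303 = 247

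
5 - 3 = 2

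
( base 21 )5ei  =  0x9D5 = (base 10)2517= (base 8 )4725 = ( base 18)7df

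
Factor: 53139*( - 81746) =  - 4343900694 =-  2^1*3^1*7^1 * 5839^1 * 17713^1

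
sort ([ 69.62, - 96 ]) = [ - 96,69.62 ]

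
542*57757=31304294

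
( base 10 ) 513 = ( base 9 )630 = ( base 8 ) 1001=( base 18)1a9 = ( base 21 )139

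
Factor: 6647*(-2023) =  - 7^1*17^4*23^1  =  - 13446881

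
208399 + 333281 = 541680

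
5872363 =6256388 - 384025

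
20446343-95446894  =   - 75000551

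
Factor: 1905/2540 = 3/4 = 2^(  -  2 )*3^1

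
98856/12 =8238 = 8238.00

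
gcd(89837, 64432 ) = 1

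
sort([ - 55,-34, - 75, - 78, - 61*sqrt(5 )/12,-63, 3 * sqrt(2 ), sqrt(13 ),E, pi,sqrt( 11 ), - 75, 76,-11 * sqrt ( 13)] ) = [-78, -75,  -  75 ,-63, - 55, -11*sqrt( 13), -34, - 61*sqrt( 5 )/12,E , pi, sqrt( 11 ),sqrt(13), 3 * sqrt(2),76 ]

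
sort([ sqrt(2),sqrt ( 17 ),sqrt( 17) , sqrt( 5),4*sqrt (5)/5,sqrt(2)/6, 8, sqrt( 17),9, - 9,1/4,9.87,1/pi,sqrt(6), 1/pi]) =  [ -9, sqrt(2 )/6,1/4,1/pi,1/pi,  sqrt (2), 4*sqrt( 5)/5, sqrt( 5),sqrt( 6),sqrt(17),sqrt( 17), sqrt(17 ),8,9, 9.87]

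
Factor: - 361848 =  - 2^3*3^1* 15077^1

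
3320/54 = 61 + 13/27 = 61.48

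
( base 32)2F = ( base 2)1001111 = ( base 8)117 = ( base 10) 79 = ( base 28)2n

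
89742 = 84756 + 4986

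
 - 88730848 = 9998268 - 98729116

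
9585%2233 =653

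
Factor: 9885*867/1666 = 504135/98 = 2^( - 1)* 3^2*5^1* 7^(-2 )*17^1*659^1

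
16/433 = 16/433 = 0.04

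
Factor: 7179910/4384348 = 2^(-1)*5^1*19^1*23^1*31^1*47^( - 1)*53^1*23321^(-1)=3589955/2192174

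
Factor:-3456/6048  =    -  2^2 * 7^( - 1 ) = - 4/7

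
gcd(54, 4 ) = 2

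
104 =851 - 747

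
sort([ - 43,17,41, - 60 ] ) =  [-60,  -  43, 17,41]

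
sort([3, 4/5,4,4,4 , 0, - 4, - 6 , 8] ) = [ - 6 , - 4,0,4/5,3 , 4,  4,4,8 ]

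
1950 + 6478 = 8428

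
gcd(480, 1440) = 480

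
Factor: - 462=-2^1*3^1*7^1*11^1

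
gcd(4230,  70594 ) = 94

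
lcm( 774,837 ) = 71982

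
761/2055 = 761/2055 = 0.37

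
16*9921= 158736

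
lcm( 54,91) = 4914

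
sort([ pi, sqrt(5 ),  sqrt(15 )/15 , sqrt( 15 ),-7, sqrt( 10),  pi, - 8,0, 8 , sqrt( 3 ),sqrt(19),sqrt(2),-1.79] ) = [ - 8,  -  7,  -  1.79, 0, sqrt( 15)/15, sqrt( 2), sqrt(3), sqrt(5),pi  ,  pi, sqrt(10 ) , sqrt(15),sqrt( 19), 8 ]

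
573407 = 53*10819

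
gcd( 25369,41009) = 23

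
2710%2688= 22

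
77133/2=77133/2 = 38566.50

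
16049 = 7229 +8820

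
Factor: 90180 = 2^2*3^3 * 5^1 * 167^1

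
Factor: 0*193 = 0 = 0^1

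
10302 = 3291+7011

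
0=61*0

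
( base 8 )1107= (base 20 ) 193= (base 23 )128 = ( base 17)205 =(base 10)583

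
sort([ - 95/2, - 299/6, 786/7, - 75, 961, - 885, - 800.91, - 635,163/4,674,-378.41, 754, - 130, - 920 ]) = [ - 920, - 885,  -  800.91, - 635, - 378.41, - 130 , - 75,  -  299/6, - 95/2, 163/4, 786/7, 674,  754, 961 ]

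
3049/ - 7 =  - 3049/7 = - 435.57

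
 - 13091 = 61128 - 74219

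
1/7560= 1/7560 = 0.00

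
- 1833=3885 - 5718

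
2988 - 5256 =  - 2268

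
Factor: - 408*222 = -90576 = -2^4 * 3^2 * 17^1*37^1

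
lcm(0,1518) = 0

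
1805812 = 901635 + 904177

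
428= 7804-7376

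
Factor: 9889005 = 3^1*5^1*7^1 * 53^1*1777^1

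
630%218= 194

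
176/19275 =176/19275 = 0.01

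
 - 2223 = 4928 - 7151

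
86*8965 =770990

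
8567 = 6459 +2108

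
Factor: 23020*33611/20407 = 2^2 * 5^1*19^1*29^1*61^1*1151^1*20407^( - 1 ) = 773725220/20407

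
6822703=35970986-29148283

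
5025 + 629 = 5654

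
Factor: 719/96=2^ ( - 5 )*3^(-1 )*719^1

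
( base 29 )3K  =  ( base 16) 6b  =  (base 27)3Q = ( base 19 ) 5C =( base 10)107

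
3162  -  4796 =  - 1634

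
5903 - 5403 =500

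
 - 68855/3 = -22952 + 1/3 = -  22951.67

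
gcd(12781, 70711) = 1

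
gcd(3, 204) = 3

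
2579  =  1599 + 980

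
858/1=858 =858.00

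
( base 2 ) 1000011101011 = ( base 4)1003223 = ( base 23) 847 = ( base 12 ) 260B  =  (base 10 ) 4331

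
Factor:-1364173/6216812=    - 2^( -2 ) * 7^(- 1 )*157^1*8689^1 *222029^( - 1 ) 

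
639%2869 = 639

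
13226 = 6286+6940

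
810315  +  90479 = 900794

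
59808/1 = 59808 = 59808.00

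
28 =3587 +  - 3559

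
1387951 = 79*17569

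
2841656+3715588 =6557244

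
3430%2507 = 923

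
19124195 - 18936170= 188025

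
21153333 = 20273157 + 880176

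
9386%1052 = 970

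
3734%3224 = 510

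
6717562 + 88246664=94964226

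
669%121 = 64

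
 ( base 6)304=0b1110000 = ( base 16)70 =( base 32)3g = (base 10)112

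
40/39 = 1 + 1/39 = 1.03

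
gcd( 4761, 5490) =9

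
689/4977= 689/4977= 0.14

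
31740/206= 15870/103 = 154.08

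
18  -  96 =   -  78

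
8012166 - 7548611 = 463555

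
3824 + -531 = 3293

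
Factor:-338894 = - 2^1*29^1*5843^1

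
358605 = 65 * 5517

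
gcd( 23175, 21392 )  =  1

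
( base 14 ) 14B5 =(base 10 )3687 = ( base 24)69F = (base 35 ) 30C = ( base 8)7147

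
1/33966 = 1/33966 = 0.00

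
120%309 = 120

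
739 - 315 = 424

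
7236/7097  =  1 + 139/7097=1.02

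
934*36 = 33624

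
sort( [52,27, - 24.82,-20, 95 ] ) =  [  -  24.82 , - 20,27,52,  95] 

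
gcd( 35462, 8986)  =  2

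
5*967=4835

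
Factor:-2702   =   - 2^1*7^1 * 193^1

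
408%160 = 88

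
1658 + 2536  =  4194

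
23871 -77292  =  -53421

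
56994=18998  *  3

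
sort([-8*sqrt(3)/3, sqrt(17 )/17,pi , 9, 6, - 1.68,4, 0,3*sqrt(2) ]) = [  -  8*sqrt ( 3) /3, - 1.68 , 0,  sqrt(17) /17, pi, 4,3*sqrt(2),  6 , 9] 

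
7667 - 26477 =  - 18810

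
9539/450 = 21+89/450=21.20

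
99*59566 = 5897034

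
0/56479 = 0 = 0.00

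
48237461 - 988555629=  -940318168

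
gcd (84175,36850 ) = 25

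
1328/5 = 265 + 3/5 = 265.60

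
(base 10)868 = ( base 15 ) 3CD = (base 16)364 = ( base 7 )2350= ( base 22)1HA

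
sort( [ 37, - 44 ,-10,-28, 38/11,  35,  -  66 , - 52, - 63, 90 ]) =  [ - 66,  -  63, - 52 , - 44,  -  28, -10,38/11,35, 37,90 ]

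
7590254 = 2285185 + 5305069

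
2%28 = 2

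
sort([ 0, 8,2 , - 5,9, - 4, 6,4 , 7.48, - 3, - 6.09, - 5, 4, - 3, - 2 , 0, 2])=[  -  6.09 , - 5, - 5, - 4 , - 3, - 3, - 2,0,0,2,2,4,  4, 6, 7.48,8,9]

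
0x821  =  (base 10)2081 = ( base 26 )321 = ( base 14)A89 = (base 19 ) 5EA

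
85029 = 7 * 12147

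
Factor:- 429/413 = -3^1*  7^(-1)*11^1 * 13^1*59^( -1) 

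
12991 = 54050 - 41059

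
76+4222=4298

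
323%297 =26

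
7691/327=23 + 170/327 = 23.52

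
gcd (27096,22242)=6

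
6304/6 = 3152/3 = 1050.67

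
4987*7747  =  38634289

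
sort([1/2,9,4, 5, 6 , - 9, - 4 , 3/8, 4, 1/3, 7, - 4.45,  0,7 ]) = [ - 9, - 4.45, - 4, 0, 1/3 , 3/8, 1/2  ,  4, 4, 5,6, 7, 7,9 ] 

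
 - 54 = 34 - 88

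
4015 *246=987690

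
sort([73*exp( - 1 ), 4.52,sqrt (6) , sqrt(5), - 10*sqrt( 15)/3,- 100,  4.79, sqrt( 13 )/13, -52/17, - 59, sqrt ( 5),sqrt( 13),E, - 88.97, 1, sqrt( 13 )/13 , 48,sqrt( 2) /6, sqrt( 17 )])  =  [ - 100, - 88.97, - 59,  -  10*sqrt ( 15 )/3 ,-52/17,sqrt( 2)/6,sqrt ( 13 )/13,sqrt ( 13) /13,1,sqrt (5),  sqrt( 5 ), sqrt ( 6), E,  sqrt( 13), sqrt( 17),4.52,4.79  ,  73 * exp(-1),48 ] 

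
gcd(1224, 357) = 51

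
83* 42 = 3486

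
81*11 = 891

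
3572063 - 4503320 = -931257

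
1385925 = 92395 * 15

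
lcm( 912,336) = 6384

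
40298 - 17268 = 23030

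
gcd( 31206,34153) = 7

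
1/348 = 1/348 = 0.00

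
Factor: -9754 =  - 2^1 * 4877^1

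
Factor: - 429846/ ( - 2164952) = 2^ (-2)*3^1*31^1 *2311^1*270619^(-1) = 214923/1082476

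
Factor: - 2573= - 31^1*83^1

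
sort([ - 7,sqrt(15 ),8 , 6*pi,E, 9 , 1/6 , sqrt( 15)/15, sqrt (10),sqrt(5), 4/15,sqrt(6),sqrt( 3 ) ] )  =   [ - 7,1/6, sqrt(15 ) /15, 4/15, sqrt( 3), sqrt( 5) , sqrt(6),E,sqrt ( 10),sqrt( 15), 8 , 9, 6  *  pi ]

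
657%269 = 119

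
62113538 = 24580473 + 37533065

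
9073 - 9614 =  - 541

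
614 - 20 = 594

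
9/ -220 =-9/220 = -  0.04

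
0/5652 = 0 = 0.00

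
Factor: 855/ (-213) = -285/71 = -3^1*5^1 * 19^1*71^( - 1)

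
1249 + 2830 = 4079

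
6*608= 3648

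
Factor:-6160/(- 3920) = 7^( - 1 )*11^1 = 11/7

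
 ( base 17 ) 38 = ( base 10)59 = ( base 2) 111011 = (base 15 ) 3e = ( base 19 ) 32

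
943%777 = 166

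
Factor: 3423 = 3^1*7^1*163^1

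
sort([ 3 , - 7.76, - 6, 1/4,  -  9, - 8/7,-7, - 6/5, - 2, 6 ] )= [ - 9, - 7.76,  -  7, - 6, - 2 ,  -  6/5, -8/7, 1/4, 3,  6] 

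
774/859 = 774/859=0.90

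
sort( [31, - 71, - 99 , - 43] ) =[-99, -71 ,-43, 31 ] 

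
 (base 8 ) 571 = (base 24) FH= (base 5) 3002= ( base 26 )ed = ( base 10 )377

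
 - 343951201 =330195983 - 674147184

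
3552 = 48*74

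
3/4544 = 3/4544 =0.00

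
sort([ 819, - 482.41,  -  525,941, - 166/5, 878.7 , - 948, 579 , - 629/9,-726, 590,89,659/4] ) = [ - 948, - 726, - 525, - 482.41, - 629/9, -166/5 , 89, 659/4,579  ,  590,819 , 878.7  ,  941 ]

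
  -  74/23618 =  - 37/11809 = -  0.00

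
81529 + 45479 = 127008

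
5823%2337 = 1149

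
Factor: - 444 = -2^2*3^1*37^1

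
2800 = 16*175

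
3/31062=1/10354  =  0.00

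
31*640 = 19840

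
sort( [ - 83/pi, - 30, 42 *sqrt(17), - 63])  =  [ - 63, - 30, -83/pi, 42*sqrt ( 17) ] 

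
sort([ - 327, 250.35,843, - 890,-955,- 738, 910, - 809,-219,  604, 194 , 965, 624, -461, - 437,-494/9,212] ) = [ - 955,  -  890 , - 809,-738, - 461, - 437,-327,-219, - 494/9, 194, 212, 250.35,604, 624, 843, 910,965 ]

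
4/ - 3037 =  - 4/3037 = - 0.00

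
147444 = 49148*3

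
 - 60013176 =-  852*70438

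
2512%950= 612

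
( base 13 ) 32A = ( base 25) LI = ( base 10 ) 543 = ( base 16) 21F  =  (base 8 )1037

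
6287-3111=3176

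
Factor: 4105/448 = 2^( - 6 )*5^1*7^( - 1 )*821^1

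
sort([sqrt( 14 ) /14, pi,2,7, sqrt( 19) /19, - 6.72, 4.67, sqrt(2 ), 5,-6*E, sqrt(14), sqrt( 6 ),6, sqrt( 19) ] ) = [ - 6*E, - 6.72,sqrt(19)/19 , sqrt( 14) /14, sqrt ( 2), 2, sqrt( 6 ) , pi, sqrt(14),sqrt( 19),4.67, 5, 6,  7]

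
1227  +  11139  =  12366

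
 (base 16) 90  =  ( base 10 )144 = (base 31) 4K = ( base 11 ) 121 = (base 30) 4o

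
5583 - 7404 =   -  1821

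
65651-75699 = - 10048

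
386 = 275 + 111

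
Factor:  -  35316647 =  - 881^1*40087^1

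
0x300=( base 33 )n9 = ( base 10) 768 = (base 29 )qe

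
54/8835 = 18/2945  =  0.01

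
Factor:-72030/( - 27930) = 49/19=7^2*19^(-1)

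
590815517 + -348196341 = 242619176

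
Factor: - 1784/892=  - 2^1  =  -2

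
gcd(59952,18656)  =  16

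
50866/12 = 25433/6 = 4238.83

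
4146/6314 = 2073/3157 =0.66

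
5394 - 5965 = -571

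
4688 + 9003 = 13691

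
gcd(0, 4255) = 4255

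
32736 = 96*341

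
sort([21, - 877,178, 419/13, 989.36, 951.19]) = [-877, 21, 419/13, 178, 951.19,989.36 ]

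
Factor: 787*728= 2^3*7^1 * 13^1 * 787^1= 572936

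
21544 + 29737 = 51281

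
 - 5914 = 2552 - 8466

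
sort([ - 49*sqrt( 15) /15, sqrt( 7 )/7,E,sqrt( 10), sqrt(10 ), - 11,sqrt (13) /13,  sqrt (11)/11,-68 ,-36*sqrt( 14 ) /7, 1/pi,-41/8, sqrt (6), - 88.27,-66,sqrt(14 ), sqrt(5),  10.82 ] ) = [-88.27,-68,-66,  -  36*sqrt( 14)/7,-49 * sqrt( 15) /15, - 11, - 41/8,sqrt( 13) /13,  sqrt( 11 ) /11,1/pi,  sqrt( 7) /7,sqrt( 5),sqrt( 6 ),E,sqrt(10 ), sqrt( 10 ),sqrt(14),10.82]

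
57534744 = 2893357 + 54641387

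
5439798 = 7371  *738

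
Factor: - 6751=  - 43^1*157^1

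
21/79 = 21/79 =0.27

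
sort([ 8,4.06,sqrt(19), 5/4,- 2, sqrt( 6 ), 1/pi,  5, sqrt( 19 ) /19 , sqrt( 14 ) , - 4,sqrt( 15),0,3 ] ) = [ - 4, - 2,  0,sqrt(19) /19, 1/pi,  5/4,sqrt( 6 ),  3, sqrt( 14 ), sqrt(15 ),  4.06,sqrt( 19),  5,  8]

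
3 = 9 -6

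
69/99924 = 23/33308 = 0.00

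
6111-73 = 6038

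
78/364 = 3/14 = 0.21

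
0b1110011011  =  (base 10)923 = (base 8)1633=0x39b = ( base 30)10n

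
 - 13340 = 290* ( - 46)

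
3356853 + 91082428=94439281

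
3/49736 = 3/49736 = 0.00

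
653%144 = 77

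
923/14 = 65 + 13/14 = 65.93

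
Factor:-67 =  - 67^1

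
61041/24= 2543+ 3/8 = 2543.38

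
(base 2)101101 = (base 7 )63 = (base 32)1D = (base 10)45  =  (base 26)1j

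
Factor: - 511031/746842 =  - 2^( - 1)*47^1 * 83^1 * 131^1*257^ (- 1)*1453^(-1 )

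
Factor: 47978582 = 2^1*23989291^1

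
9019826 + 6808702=15828528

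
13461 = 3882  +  9579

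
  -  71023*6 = -426138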